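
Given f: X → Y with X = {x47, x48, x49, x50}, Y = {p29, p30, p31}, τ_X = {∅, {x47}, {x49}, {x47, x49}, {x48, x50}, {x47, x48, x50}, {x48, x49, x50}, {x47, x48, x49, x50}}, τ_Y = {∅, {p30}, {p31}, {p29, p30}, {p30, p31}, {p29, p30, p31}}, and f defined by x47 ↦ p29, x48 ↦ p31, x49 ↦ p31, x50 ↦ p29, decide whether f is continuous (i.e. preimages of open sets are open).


f is NOT continuous.

Compute f^{-1}(U) for each U ∈ τ_Y:
  U = ∅: f^{-1}(U) = ∅ ∈ τ_X ✓.
  U = {p30}: f^{-1}(U) = ∅ ∈ τ_X ✓.
  U = {p31}: f^{-1}(U) = {x48, x49} ∉ τ_X ✗.
  U = {p29, p30}: f^{-1}(U) = {x47, x50} ∉ τ_X ✗.
  U = {p30, p31}: f^{-1}(U) = {x48, x49} ∉ τ_X ✗.
  U = {p29, p30, p31}: f^{-1}(U) = {x47, x48, x49, x50} ∈ τ_X ✓.
Found U = {p31} with f^{-1}(U) = {x48, x49} not in τ_X. Therefore f is NOT continuous.


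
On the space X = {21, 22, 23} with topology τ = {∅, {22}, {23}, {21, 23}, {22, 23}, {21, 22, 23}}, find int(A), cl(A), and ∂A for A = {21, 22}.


int(A) = {22}, cl(A) = {21, 22}, ∂A = {21}.

Closed sets in (X, τ) are complements of opens:
  closed(X, τ) = {∅, {21}, {22}, {21, 22}, {21, 23}, {21, 22, 23}}.
int(A) = ⋃ {U ∈ τ : U ⊆ A}. Opens contained in A: ∅, {22}.
Taking the union of these: int(A) = {22}.
cl(A) = ⋂ {C closed : A ⊆ C}. Closed sets containing A: {21, 22}, {21, 22, 23}.
Intersecting these: cl(A) = {21, 22}.
∂A = cl(A) ∖ int(A) = {21, 22} ∖ {22} = {21}.


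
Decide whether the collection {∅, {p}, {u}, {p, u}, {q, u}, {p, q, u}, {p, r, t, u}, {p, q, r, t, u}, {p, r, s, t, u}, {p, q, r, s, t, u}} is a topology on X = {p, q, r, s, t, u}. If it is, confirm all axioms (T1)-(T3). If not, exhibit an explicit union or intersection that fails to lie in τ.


τ IS a topology on X.

Axiom (T1): ∅ ∈ τ? Yes; X ∈ τ? Yes.
Axiom (T2/T3): check pairwise unions and intersections of members of τ.
All pairwise intersections and unions checked — each lies in τ. Therefore τ satisfies (T1), (T2), (T3): it IS a topology on X.


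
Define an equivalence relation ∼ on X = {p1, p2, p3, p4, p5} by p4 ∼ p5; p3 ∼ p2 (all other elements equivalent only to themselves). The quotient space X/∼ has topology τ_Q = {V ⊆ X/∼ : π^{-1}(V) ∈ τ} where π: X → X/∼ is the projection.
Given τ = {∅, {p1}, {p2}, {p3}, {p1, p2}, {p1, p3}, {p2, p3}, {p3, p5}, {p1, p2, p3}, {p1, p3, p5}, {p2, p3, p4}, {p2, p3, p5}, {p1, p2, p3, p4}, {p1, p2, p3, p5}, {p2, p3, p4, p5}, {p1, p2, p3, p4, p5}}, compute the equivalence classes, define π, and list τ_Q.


X/∼ = {[p1], [p2=p3], [p4=p5]}; |τ_Q| = 6.

Equivalence classes: [p1], [p2=p3], [p4=p5].
Quotient map π: X → X/∼ sends p1 ↦ [p1], p2 ↦ [p2=p3], p3 ↦ [p2=p3], p4 ↦ [p4=p5], p5 ↦ [p4=p5].
For each subset V ⊆ X/∼, compute π^{-1}(V) ⊆ X and check whether π^{-1}(V) ∈ τ. V is open in τ_Q iff π^{-1}(V) ∈ τ.
  V = {}: π^{-1}(V) = ∅ ∈ τ ✓.
  V = {[p1]}: π^{-1}(V) = {p1} ∈ τ ✓.
  V = {[p2=p3]}: π^{-1}(V) = {p2, p3} ∈ τ ✓.
  V = {[p1], [p2=p3]}: π^{-1}(V) = {p1, p2, p3} ∈ τ ✓.
  V = {[p4=p5]}: π^{-1}(V) = {p4, p5} ∉ τ ✗.
  V = {[p1], [p4=p5]}: π^{-1}(V) = {p1, p4, p5} ∉ τ ✗.
  V = {[p2=p3], [p4=p5]}: π^{-1}(V) = {p2, p3, p4, p5} ∈ τ ✓.
  V = {[p1], [p2=p3], [p4=p5]}: π^{-1}(V) = {p1, p2, p3, p4, p5} ∈ τ ✓.
Open sets in the quotient: τ_Q = {{}, {[p1]}, {[p2=p3]}, {[p1], [p2=p3]}, {[p2=p3], [p4=p5]}, {[p1], [p2=p3], [p4=p5]}} (6 elements).


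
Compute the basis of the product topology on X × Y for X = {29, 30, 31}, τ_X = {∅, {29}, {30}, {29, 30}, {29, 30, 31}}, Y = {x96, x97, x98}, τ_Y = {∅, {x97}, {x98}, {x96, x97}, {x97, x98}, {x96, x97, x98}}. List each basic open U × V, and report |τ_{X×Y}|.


Basis B = {∅ × ∅, {29} × {x97}, {29} × {x98}, {30} × {x97}, {30} × {x98}, {29} × {x96, x97}, {29} × {x97, x98}, {29, 30} × {x97}, {29, 30} × {x98}, {30} × {x96, x97}, {30} × {x97, x98}, {29} × {x96, x97, x98}, {29, 30, 31} × {x97}, {29, 30, 31} × {x98}, {30} × {x96, x97, x98}, {29, 30} × {x96, x97}, {29, 30} × {x97, x98}, {29, 30} × {x96, x97, x98}, {29, 30, 31} × {x96, x97}, {29, 30, 31} × {x97, x98}, {29, 30, 31} × {x96, x97, x98}}; |τ_{X×Y}| = 70.

Enumerate products U × V with U ∈ τ_X, V ∈ τ_Y (deduplicated):
  ∅ × ∅ = {} (∅)
  {29} × {x97} = {(29,x97)}
  {29} × {x98} = {(29,x98)}
  {30} × {x97} = {(30,x97)}
  {30} × {x98} = {(30,x98)}
  {29} × {x96, x97} = {(29,x96), (29,x97)}
  {29} × {x97, x98} = {(29,x97), (29,x98)}
  {29, 30} × {x97} = {(29,x97), (30,x97)}
  {29, 30} × {x98} = {(29,x98), (30,x98)}
  {30} × {x96, x97} = {(30,x96), (30,x97)}
  {30} × {x97, x98} = {(30,x97), (30,x98)}
  {29} × {x96, x97, x98} = {(29,x96), (29,x97), (29,x98)}
  {29, 30, 31} × {x97} = {(29,x97), (30,x97), (31,x97)}
  {29, 30, 31} × {x98} = {(29,x98), (30,x98), (31,x98)}
  {30} × {x96, x97, x98} = {(30,x96), (30,x97), (30,x98)}
  {29, 30} × {x96, x97} = {(29,x96), (29,x97), (30,x96), (30,x97)}
  {29, 30} × {x97, x98} = {(29,x97), (29,x98), (30,x97), (30,x98)}
  {29, 30} × {x96, x97, x98} = {(29,x96), (29,x97), (29,x98), (30,x96), (30,x97), (30,x98)}
  {29, 30, 31} × {x96, x97} = {(29,x96), (29,x97), (30,x96), (30,x97), (31,x96), (31,x97)}
  {29, 30, 31} × {x97, x98} = {(29,x97), (29,x98), (30,x97), (30,x98), (31,x97), (31,x98)}
  {29, 30, 31} × {x96, x97, x98} = {(29,x96), (29,x97), (29,x98), (30,x96), (30,x97), (30,x98), (31,x96), (31,x97), (31,x98)}
These 21 distinct sets form the basis B.
Close under arbitrary unions to get τ_{X×Y}; counting gives |τ_{X×Y}| = 70.


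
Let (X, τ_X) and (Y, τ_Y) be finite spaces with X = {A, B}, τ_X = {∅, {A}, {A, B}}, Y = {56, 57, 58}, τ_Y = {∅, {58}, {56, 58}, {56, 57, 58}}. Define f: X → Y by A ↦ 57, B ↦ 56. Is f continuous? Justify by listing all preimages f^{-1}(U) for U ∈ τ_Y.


f is NOT continuous.

Compute f^{-1}(U) for each U ∈ τ_Y:
  U = ∅: f^{-1}(U) = ∅ ∈ τ_X ✓.
  U = {58}: f^{-1}(U) = ∅ ∈ τ_X ✓.
  U = {56, 58}: f^{-1}(U) = {B} ∉ τ_X ✗.
  U = {56, 57, 58}: f^{-1}(U) = {A, B} ∈ τ_X ✓.
Found U = {56, 58} with f^{-1}(U) = {B} not in τ_X. Therefore f is NOT continuous.


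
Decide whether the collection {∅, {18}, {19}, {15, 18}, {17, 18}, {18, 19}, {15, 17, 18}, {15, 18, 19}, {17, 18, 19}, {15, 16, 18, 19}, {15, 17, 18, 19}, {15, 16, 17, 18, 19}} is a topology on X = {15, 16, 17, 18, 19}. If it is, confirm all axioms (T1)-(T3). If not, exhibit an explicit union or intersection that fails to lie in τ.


τ IS a topology on X.

Axiom (T1): ∅ ∈ τ? Yes; X ∈ τ? Yes.
Axiom (T2/T3): check pairwise unions and intersections of members of τ.
All pairwise intersections and unions checked — each lies in τ. Therefore τ satisfies (T1), (T2), (T3): it IS a topology on X.


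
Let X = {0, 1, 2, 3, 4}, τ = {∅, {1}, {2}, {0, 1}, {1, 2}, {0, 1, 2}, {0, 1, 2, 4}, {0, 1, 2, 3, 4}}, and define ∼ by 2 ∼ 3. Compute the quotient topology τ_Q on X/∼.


X/∼ = {[0], [1], [2=3], [4]}; |τ_Q| = 4.

Equivalence classes: [0], [1], [2=3], [4].
Quotient map π: X → X/∼ sends 0 ↦ [0], 1 ↦ [1], 2 ↦ [2=3], 3 ↦ [2=3], 4 ↦ [4].
For each subset V ⊆ X/∼, compute π^{-1}(V) ⊆ X and check whether π^{-1}(V) ∈ τ. V is open in τ_Q iff π^{-1}(V) ∈ τ.
  V = {}: π^{-1}(V) = ∅ ∈ τ ✓.
  V = {[0]}: π^{-1}(V) = {0} ∉ τ ✗.
  V = {[1]}: π^{-1}(V) = {1} ∈ τ ✓.
  V = {[0], [1]}: π^{-1}(V) = {0, 1} ∈ τ ✓.
  V = {[2=3]}: π^{-1}(V) = {2, 3} ∉ τ ✗.
  V = {[0], [2=3]}: π^{-1}(V) = {0, 2, 3} ∉ τ ✗.
  V = {[1], [2=3]}: π^{-1}(V) = {1, 2, 3} ∉ τ ✗.
  V = {[0], [1], [2=3]}: π^{-1}(V) = {0, 1, 2, 3} ∉ τ ✗.
  V = {[4]}: π^{-1}(V) = {4} ∉ τ ✗.
  V = {[0], [4]}: π^{-1}(V) = {0, 4} ∉ τ ✗.
  V = {[1], [4]}: π^{-1}(V) = {1, 4} ∉ τ ✗.
  V = {[0], [1], [4]}: π^{-1}(V) = {0, 1, 4} ∉ τ ✗.
  V = {[2=3], [4]}: π^{-1}(V) = {2, 3, 4} ∉ τ ✗.
  V = {[0], [2=3], [4]}: π^{-1}(V) = {0, 2, 3, 4} ∉ τ ✗.
  V = {[1], [2=3], [4]}: π^{-1}(V) = {1, 2, 3, 4} ∉ τ ✗.
  V = {[0], [1], [2=3], [4]}: π^{-1}(V) = {0, 1, 2, 3, 4} ∈ τ ✓.
Open sets in the quotient: τ_Q = {{}, {[1]}, {[0], [1]}, {[0], [1], [2=3], [4]}} (4 elements).


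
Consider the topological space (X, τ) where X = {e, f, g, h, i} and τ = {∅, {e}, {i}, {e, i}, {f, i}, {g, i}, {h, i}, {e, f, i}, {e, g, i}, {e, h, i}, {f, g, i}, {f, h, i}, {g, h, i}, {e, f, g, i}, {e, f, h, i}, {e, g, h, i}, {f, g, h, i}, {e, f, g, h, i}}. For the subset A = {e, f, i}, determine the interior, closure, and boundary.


int(A) = {e, f, i}, cl(A) = {e, f, g, h, i}, ∂A = {g, h}.

Closed sets in (X, τ) are complements of opens:
  closed(X, τ) = {∅, {e}, {f}, {g}, {h}, {e, f}, {e, g}, {e, h}, {f, g}, {f, h}, {g, h}, {e, f, g}, {e, f, h}, {e, g, h}, {f, g, h}, {e, f, g, h}, {f, g, h, i}, {e, f, g, h, i}}.
int(A) = ⋃ {U ∈ τ : U ⊆ A}. Opens contained in A: ∅, {e}, {i}, {e, i}, {f, i}, {e, f, i}.
Taking the union of these: int(A) = {e, f, i}.
cl(A) = ⋂ {C closed : A ⊆ C}. Closed sets containing A: {e, f, g, h, i}.
Intersecting these: cl(A) = {e, f, g, h, i}.
∂A = cl(A) ∖ int(A) = {e, f, g, h, i} ∖ {e, f, i} = {g, h}.


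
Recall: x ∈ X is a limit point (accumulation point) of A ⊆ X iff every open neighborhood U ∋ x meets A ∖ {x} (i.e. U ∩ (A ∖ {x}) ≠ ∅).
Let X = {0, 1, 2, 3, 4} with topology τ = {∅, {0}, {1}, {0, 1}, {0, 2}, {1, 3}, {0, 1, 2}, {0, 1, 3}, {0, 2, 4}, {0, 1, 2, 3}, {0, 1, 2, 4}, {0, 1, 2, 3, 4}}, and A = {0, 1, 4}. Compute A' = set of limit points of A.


A' = {2, 3, 4}

For each x ∈ X, list the open sets U ∈ τ with x ∈ U, then check whether U ∩ (A ∖ {x}) ≠ ∅ for every such U.
  x = 0: open {0} ∋ x has {0} ∩ (A ∖ {0}) = ∅, so x is NOT a limit point.
  x = 1: open {1} ∋ x has {1} ∩ (A ∖ {1}) = ∅, so x is NOT a limit point.
  x = 2: opens ∋ x are {0, 2}, {0, 1, 2}, {0, 2, 4}, {0, 1, 2, 3}, {0, 1, 2, 4}, {0, 1, 2, 3, 4}; each meets A ∖ {2}, so x IS a limit point.
  x = 3: opens ∋ x are {1, 3}, {0, 1, 3}, {0, 1, 2, 3}, {0, 1, 2, 3, 4}; each meets A ∖ {3}, so x IS a limit point.
  x = 4: opens ∋ x are {0, 2, 4}, {0, 1, 2, 4}, {0, 1, 2, 3, 4}; each meets A ∖ {4}, so x IS a limit point.
Collecting: A' = {2, 3, 4}.


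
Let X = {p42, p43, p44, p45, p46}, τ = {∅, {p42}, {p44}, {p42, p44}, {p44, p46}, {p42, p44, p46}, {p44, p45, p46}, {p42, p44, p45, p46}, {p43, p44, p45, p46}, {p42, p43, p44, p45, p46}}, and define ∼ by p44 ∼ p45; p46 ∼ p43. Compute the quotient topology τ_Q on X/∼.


X/∼ = {[p42], [p43=p46], [p44=p45]}; |τ_Q| = 4.

Equivalence classes: [p42], [p43=p46], [p44=p45].
Quotient map π: X → X/∼ sends p42 ↦ [p42], p43 ↦ [p43=p46], p44 ↦ [p44=p45], p45 ↦ [p44=p45], p46 ↦ [p43=p46].
For each subset V ⊆ X/∼, compute π^{-1}(V) ⊆ X and check whether π^{-1}(V) ∈ τ. V is open in τ_Q iff π^{-1}(V) ∈ τ.
  V = {}: π^{-1}(V) = ∅ ∈ τ ✓.
  V = {[p42]}: π^{-1}(V) = {p42} ∈ τ ✓.
  V = {[p43=p46]}: π^{-1}(V) = {p43, p46} ∉ τ ✗.
  V = {[p42], [p43=p46]}: π^{-1}(V) = {p42, p43, p46} ∉ τ ✗.
  V = {[p44=p45]}: π^{-1}(V) = {p44, p45} ∉ τ ✗.
  V = {[p42], [p44=p45]}: π^{-1}(V) = {p42, p44, p45} ∉ τ ✗.
  V = {[p43=p46], [p44=p45]}: π^{-1}(V) = {p43, p44, p45, p46} ∈ τ ✓.
  V = {[p42], [p43=p46], [p44=p45]}: π^{-1}(V) = {p42, p43, p44, p45, p46} ∈ τ ✓.
Open sets in the quotient: τ_Q = {{}, {[p42]}, {[p43=p46], [p44=p45]}, {[p42], [p43=p46], [p44=p45]}} (4 elements).


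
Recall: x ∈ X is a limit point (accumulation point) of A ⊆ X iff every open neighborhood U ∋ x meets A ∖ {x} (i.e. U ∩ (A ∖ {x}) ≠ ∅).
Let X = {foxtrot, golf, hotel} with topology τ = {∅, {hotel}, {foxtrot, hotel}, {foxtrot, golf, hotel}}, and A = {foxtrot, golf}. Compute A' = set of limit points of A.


A' = {golf}

For each x ∈ X, list the open sets U ∈ τ with x ∈ U, then check whether U ∩ (A ∖ {x}) ≠ ∅ for every such U.
  x = foxtrot: open {foxtrot, hotel} ∋ x has {foxtrot, hotel} ∩ (A ∖ {foxtrot}) = ∅, so x is NOT a limit point.
  x = golf: opens ∋ x are {foxtrot, golf, hotel}; each meets A ∖ {golf}, so x IS a limit point.
  x = hotel: open {hotel} ∋ x has {hotel} ∩ (A ∖ {hotel}) = ∅, so x is NOT a limit point.
Collecting: A' = {golf}.


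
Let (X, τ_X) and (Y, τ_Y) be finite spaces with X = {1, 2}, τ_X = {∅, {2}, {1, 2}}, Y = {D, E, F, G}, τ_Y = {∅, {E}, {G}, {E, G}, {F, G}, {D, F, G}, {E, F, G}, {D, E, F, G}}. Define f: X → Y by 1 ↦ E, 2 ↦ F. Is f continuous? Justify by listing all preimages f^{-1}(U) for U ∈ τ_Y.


f is NOT continuous.

Compute f^{-1}(U) for each U ∈ τ_Y:
  U = ∅: f^{-1}(U) = ∅ ∈ τ_X ✓.
  U = {E}: f^{-1}(U) = {1} ∉ τ_X ✗.
  U = {G}: f^{-1}(U) = ∅ ∈ τ_X ✓.
  U = {E, G}: f^{-1}(U) = {1} ∉ τ_X ✗.
  U = {F, G}: f^{-1}(U) = {2} ∈ τ_X ✓.
  U = {D, F, G}: f^{-1}(U) = {2} ∈ τ_X ✓.
  U = {E, F, G}: f^{-1}(U) = {1, 2} ∈ τ_X ✓.
  U = {D, E, F, G}: f^{-1}(U) = {1, 2} ∈ τ_X ✓.
Found U = {E} with f^{-1}(U) = {1} not in τ_X. Therefore f is NOT continuous.


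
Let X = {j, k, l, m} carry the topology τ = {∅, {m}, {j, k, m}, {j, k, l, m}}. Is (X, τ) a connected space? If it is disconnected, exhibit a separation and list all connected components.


(X, τ) is connected.

Find clopen sets (U ∈ τ with X ∖ U ∈ τ):
  U = ∅, X ∖ U = {j, k, l, m} — both open, so U is clopen.
  U = {j, k, l, m}, X ∖ U = ∅ — both open, so U is clopen.
Only trivial clopens (∅ and X) exist, so (X, τ) is connected.
Compute connected components by grouping points that agree on all clopens:
  component: {j, k, l, m}


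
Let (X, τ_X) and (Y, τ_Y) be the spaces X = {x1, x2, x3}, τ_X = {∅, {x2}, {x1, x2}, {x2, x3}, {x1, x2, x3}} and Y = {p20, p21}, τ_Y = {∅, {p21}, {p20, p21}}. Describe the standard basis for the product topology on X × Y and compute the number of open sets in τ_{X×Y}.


Basis B = {∅ × ∅, {x2} × {p21}, {x1, x2} × {p21}, {x2} × {p20, p21}, {x2, x3} × {p21}, {x1, x2, x3} × {p21}, {x1, x2} × {p20, p21}, {x2, x3} × {p20, p21}, {x1, x2, x3} × {p20, p21}}; |τ_{X×Y}| = 14.

Enumerate products U × V with U ∈ τ_X, V ∈ τ_Y (deduplicated):
  ∅ × ∅ = {} (∅)
  {x2} × {p21} = {(x2,p21)}
  {x1, x2} × {p21} = {(x1,p21), (x2,p21)}
  {x2} × {p20, p21} = {(x2,p20), (x2,p21)}
  {x2, x3} × {p21} = {(x2,p21), (x3,p21)}
  {x1, x2, x3} × {p21} = {(x1,p21), (x2,p21), (x3,p21)}
  {x1, x2} × {p20, p21} = {(x1,p20), (x1,p21), (x2,p20), (x2,p21)}
  {x2, x3} × {p20, p21} = {(x2,p20), (x2,p21), (x3,p20), (x3,p21)}
  {x1, x2, x3} × {p20, p21} = {(x1,p20), (x1,p21), (x2,p20), (x2,p21), (x3,p20), (x3,p21)}
These 9 distinct sets form the basis B.
Close under arbitrary unions to get τ_{X×Y}; counting gives |τ_{X×Y}| = 14.


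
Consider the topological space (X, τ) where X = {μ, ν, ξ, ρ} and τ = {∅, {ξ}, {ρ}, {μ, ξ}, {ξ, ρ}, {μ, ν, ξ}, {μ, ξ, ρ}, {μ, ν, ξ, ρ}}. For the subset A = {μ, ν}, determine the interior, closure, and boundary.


int(A) = ∅, cl(A) = {μ, ν}, ∂A = {μ, ν}.

Closed sets in (X, τ) are complements of opens:
  closed(X, τ) = {∅, {ν}, {ρ}, {μ, ν}, {ν, ρ}, {μ, ν, ξ}, {μ, ν, ρ}, {μ, ν, ξ, ρ}}.
int(A) = ⋃ {U ∈ τ : U ⊆ A}. Opens contained in A: ∅.
Taking the union of these: int(A) = ∅.
cl(A) = ⋂ {C closed : A ⊆ C}. Closed sets containing A: {μ, ν}, {μ, ν, ξ}, {μ, ν, ρ}, {μ, ν, ξ, ρ}.
Intersecting these: cl(A) = {μ, ν}.
∂A = cl(A) ∖ int(A) = {μ, ν} ∖ ∅ = {μ, ν}.


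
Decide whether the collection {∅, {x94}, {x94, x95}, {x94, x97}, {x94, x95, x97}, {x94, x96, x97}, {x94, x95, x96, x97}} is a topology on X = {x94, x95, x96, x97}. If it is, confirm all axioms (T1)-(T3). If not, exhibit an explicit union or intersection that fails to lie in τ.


τ IS a topology on X.

Axiom (T1): ∅ ∈ τ? Yes; X ∈ τ? Yes.
Axiom (T2/T3): check pairwise unions and intersections of members of τ.
All pairwise intersections and unions checked — each lies in τ. Therefore τ satisfies (T1), (T2), (T3): it IS a topology on X.


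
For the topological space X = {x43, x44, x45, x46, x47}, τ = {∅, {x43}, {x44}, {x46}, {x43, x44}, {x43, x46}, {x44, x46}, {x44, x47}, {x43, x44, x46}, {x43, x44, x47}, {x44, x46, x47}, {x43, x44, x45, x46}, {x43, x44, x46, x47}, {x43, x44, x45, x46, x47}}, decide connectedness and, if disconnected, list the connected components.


(X, τ) is connected.

Find clopen sets (U ∈ τ with X ∖ U ∈ τ):
  U = ∅, X ∖ U = {x43, x44, x45, x46, x47} — both open, so U is clopen.
  U = {x43, x44, x45, x46, x47}, X ∖ U = ∅ — both open, so U is clopen.
Only trivial clopens (∅ and X) exist, so (X, τ) is connected.
Compute connected components by grouping points that agree on all clopens:
  component: {x43, x44, x45, x46, x47}


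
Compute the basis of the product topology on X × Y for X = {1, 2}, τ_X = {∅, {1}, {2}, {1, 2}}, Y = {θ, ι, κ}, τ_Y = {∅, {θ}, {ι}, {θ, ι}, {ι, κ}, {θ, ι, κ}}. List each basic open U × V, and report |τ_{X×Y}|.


Basis B = {∅ × ∅, {1} × {θ}, {1} × {ι}, {2} × {θ}, {2} × {ι}, {1} × {θ, ι}, {1, 2} × {θ}, {1} × {ι, κ}, {1, 2} × {ι}, {2} × {θ, ι}, {2} × {ι, κ}, {1} × {θ, ι, κ}, {2} × {θ, ι, κ}, {1, 2} × {θ, ι}, {1, 2} × {ι, κ}, {1, 2} × {θ, ι, κ}}; |τ_{X×Y}| = 36.

Enumerate products U × V with U ∈ τ_X, V ∈ τ_Y (deduplicated):
  ∅ × ∅ = {} (∅)
  {1} × {θ} = {(1,θ)}
  {1} × {ι} = {(1,ι)}
  {2} × {θ} = {(2,θ)}
  {2} × {ι} = {(2,ι)}
  {1} × {θ, ι} = {(1,θ), (1,ι)}
  {1, 2} × {θ} = {(1,θ), (2,θ)}
  {1} × {ι, κ} = {(1,ι), (1,κ)}
  {1, 2} × {ι} = {(1,ι), (2,ι)}
  {2} × {θ, ι} = {(2,θ), (2,ι)}
  {2} × {ι, κ} = {(2,ι), (2,κ)}
  {1} × {θ, ι, κ} = {(1,θ), (1,ι), (1,κ)}
  {2} × {θ, ι, κ} = {(2,θ), (2,ι), (2,κ)}
  {1, 2} × {θ, ι} = {(1,θ), (1,ι), (2,θ), (2,ι)}
  {1, 2} × {ι, κ} = {(1,ι), (1,κ), (2,ι), (2,κ)}
  {1, 2} × {θ, ι, κ} = {(1,θ), (1,ι), (1,κ), (2,θ), (2,ι), (2,κ)}
These 16 distinct sets form the basis B.
Close under arbitrary unions to get τ_{X×Y}; counting gives |τ_{X×Y}| = 36.


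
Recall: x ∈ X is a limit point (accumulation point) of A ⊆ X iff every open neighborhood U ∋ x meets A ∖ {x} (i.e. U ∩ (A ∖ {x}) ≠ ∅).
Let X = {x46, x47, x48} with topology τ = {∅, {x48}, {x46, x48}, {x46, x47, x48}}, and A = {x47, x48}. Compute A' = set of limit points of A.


A' = {x46, x47}

For each x ∈ X, list the open sets U ∈ τ with x ∈ U, then check whether U ∩ (A ∖ {x}) ≠ ∅ for every such U.
  x = x46: opens ∋ x are {x46, x48}, {x46, x47, x48}; each meets A ∖ {x46}, so x IS a limit point.
  x = x47: opens ∋ x are {x46, x47, x48}; each meets A ∖ {x47}, so x IS a limit point.
  x = x48: open {x48} ∋ x has {x48} ∩ (A ∖ {x48}) = ∅, so x is NOT a limit point.
Collecting: A' = {x46, x47}.


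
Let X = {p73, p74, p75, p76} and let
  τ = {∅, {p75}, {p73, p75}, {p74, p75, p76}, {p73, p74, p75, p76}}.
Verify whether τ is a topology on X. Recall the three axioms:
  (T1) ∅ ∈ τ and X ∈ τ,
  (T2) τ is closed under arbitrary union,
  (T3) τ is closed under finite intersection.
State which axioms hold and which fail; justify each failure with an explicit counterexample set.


τ IS a topology on X.

Axiom (T1): ∅ ∈ τ? Yes; X ∈ τ? Yes.
Axiom (T2/T3): check pairwise unions and intersections of members of τ.
All pairwise intersections and unions checked — each lies in τ. Therefore τ satisfies (T1), (T2), (T3): it IS a topology on X.


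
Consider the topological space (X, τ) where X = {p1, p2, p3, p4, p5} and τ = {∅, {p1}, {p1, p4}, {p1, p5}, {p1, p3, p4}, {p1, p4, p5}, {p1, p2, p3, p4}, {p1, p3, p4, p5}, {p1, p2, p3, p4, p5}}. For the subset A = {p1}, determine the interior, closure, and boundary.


int(A) = {p1}, cl(A) = {p1, p2, p3, p4, p5}, ∂A = {p2, p3, p4, p5}.

Closed sets in (X, τ) are complements of opens:
  closed(X, τ) = {∅, {p2}, {p5}, {p2, p3}, {p2, p5}, {p2, p3, p4}, {p2, p3, p5}, {p2, p3, p4, p5}, {p1, p2, p3, p4, p5}}.
int(A) = ⋃ {U ∈ τ : U ⊆ A}. Opens contained in A: ∅, {p1}.
Taking the union of these: int(A) = {p1}.
cl(A) = ⋂ {C closed : A ⊆ C}. Closed sets containing A: {p1, p2, p3, p4, p5}.
Intersecting these: cl(A) = {p1, p2, p3, p4, p5}.
∂A = cl(A) ∖ int(A) = {p1, p2, p3, p4, p5} ∖ {p1} = {p2, p3, p4, p5}.


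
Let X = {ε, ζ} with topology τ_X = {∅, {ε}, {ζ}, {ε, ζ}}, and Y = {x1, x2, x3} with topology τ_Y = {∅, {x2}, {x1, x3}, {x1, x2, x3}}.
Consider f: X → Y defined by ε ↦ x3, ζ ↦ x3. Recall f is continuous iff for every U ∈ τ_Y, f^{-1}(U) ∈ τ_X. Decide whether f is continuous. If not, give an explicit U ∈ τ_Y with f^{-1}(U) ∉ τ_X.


f IS continuous.

Compute f^{-1}(U) for each U ∈ τ_Y:
  U = ∅: f^{-1}(U) = ∅ ∈ τ_X ✓.
  U = {x2}: f^{-1}(U) = ∅ ∈ τ_X ✓.
  U = {x1, x3}: f^{-1}(U) = {ε, ζ} ∈ τ_X ✓.
  U = {x1, x2, x3}: f^{-1}(U) = {ε, ζ} ∈ τ_X ✓.
Every preimage lies in τ_X, so f IS continuous.


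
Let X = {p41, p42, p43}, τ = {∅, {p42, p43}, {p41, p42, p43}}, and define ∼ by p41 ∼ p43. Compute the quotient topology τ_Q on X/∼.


X/∼ = {[p41=p43], [p42]}; |τ_Q| = 2.

Equivalence classes: [p41=p43], [p42].
Quotient map π: X → X/∼ sends p41 ↦ [p41=p43], p42 ↦ [p42], p43 ↦ [p41=p43].
For each subset V ⊆ X/∼, compute π^{-1}(V) ⊆ X and check whether π^{-1}(V) ∈ τ. V is open in τ_Q iff π^{-1}(V) ∈ τ.
  V = {}: π^{-1}(V) = ∅ ∈ τ ✓.
  V = {[p41=p43]}: π^{-1}(V) = {p41, p43} ∉ τ ✗.
  V = {[p42]}: π^{-1}(V) = {p42} ∉ τ ✗.
  V = {[p41=p43], [p42]}: π^{-1}(V) = {p41, p42, p43} ∈ τ ✓.
Open sets in the quotient: τ_Q = {{}, {[p41=p43], [p42]}} (2 elements).


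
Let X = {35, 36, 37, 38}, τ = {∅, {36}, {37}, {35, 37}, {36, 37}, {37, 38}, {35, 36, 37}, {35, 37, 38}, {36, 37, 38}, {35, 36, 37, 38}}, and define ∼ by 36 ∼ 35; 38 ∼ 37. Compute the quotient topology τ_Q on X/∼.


X/∼ = {[35=36], [37=38]}; |τ_Q| = 3.

Equivalence classes: [35=36], [37=38].
Quotient map π: X → X/∼ sends 35 ↦ [35=36], 36 ↦ [35=36], 37 ↦ [37=38], 38 ↦ [37=38].
For each subset V ⊆ X/∼, compute π^{-1}(V) ⊆ X and check whether π^{-1}(V) ∈ τ. V is open in τ_Q iff π^{-1}(V) ∈ τ.
  V = {}: π^{-1}(V) = ∅ ∈ τ ✓.
  V = {[35=36]}: π^{-1}(V) = {35, 36} ∉ τ ✗.
  V = {[37=38]}: π^{-1}(V) = {37, 38} ∈ τ ✓.
  V = {[35=36], [37=38]}: π^{-1}(V) = {35, 36, 37, 38} ∈ τ ✓.
Open sets in the quotient: τ_Q = {{}, {[37=38]}, {[35=36], [37=38]}} (3 elements).


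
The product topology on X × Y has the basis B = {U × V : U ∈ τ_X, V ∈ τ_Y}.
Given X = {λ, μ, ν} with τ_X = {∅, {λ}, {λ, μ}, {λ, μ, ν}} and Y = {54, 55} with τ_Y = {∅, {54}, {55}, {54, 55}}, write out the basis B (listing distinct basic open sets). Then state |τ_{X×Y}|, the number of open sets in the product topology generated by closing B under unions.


Basis B = {∅ × ∅, {λ} × {54}, {λ} × {55}, {λ} × {54, 55}, {λ, μ} × {54}, {λ, μ} × {55}, {λ, μ, ν} × {54}, {λ, μ, ν} × {55}, {λ, μ} × {54, 55}, {λ, μ, ν} × {54, 55}}; |τ_{X×Y}| = 16.

Enumerate products U × V with U ∈ τ_X, V ∈ τ_Y (deduplicated):
  ∅ × ∅ = {} (∅)
  {λ} × {54} = {(λ,54)}
  {λ} × {55} = {(λ,55)}
  {λ} × {54, 55} = {(λ,54), (λ,55)}
  {λ, μ} × {54} = {(λ,54), (μ,54)}
  {λ, μ} × {55} = {(λ,55), (μ,55)}
  {λ, μ, ν} × {54} = {(λ,54), (μ,54), (ν,54)}
  {λ, μ, ν} × {55} = {(λ,55), (μ,55), (ν,55)}
  {λ, μ} × {54, 55} = {(λ,54), (λ,55), (μ,54), (μ,55)}
  {λ, μ, ν} × {54, 55} = {(λ,54), (λ,55), (μ,54), (μ,55), (ν,54), (ν,55)}
These 10 distinct sets form the basis B.
Close under arbitrary unions to get τ_{X×Y}; counting gives |τ_{X×Y}| = 16.


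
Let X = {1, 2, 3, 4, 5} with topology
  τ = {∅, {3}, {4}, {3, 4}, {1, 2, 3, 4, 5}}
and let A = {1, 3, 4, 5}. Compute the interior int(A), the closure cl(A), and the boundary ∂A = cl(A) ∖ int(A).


int(A) = {3, 4}, cl(A) = {1, 2, 3, 4, 5}, ∂A = {1, 2, 5}.

Closed sets in (X, τ) are complements of opens:
  closed(X, τ) = {∅, {1, 2, 5}, {1, 2, 3, 5}, {1, 2, 4, 5}, {1, 2, 3, 4, 5}}.
int(A) = ⋃ {U ∈ τ : U ⊆ A}. Opens contained in A: ∅, {3}, {4}, {3, 4}.
Taking the union of these: int(A) = {3, 4}.
cl(A) = ⋂ {C closed : A ⊆ C}. Closed sets containing A: {1, 2, 3, 4, 5}.
Intersecting these: cl(A) = {1, 2, 3, 4, 5}.
∂A = cl(A) ∖ int(A) = {1, 2, 3, 4, 5} ∖ {3, 4} = {1, 2, 5}.


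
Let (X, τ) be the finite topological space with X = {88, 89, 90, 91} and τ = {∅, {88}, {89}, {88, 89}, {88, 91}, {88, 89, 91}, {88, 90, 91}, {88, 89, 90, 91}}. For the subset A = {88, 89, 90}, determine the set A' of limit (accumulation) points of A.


A' = {90, 91}

For each x ∈ X, list the open sets U ∈ τ with x ∈ U, then check whether U ∩ (A ∖ {x}) ≠ ∅ for every such U.
  x = 88: open {88} ∋ x has {88} ∩ (A ∖ {88}) = ∅, so x is NOT a limit point.
  x = 89: open {89} ∋ x has {89} ∩ (A ∖ {89}) = ∅, so x is NOT a limit point.
  x = 90: opens ∋ x are {88, 90, 91}, {88, 89, 90, 91}; each meets A ∖ {90}, so x IS a limit point.
  x = 91: opens ∋ x are {88, 91}, {88, 89, 91}, {88, 90, 91}, {88, 89, 90, 91}; each meets A ∖ {91}, so x IS a limit point.
Collecting: A' = {90, 91}.


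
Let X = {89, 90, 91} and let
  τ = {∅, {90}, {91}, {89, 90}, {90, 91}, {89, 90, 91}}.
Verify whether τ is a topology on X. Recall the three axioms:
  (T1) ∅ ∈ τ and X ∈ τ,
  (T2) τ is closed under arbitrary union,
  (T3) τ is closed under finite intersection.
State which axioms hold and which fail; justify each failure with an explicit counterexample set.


τ IS a topology on X.

Axiom (T1): ∅ ∈ τ? Yes; X ∈ τ? Yes.
Axiom (T2/T3): check pairwise unions and intersections of members of τ.
All pairwise intersections and unions checked — each lies in τ. Therefore τ satisfies (T1), (T2), (T3): it IS a topology on X.


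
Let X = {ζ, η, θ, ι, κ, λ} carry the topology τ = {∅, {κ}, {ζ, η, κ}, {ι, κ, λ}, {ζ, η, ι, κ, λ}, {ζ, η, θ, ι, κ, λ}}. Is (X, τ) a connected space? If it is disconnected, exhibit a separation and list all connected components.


(X, τ) is connected.

Find clopen sets (U ∈ τ with X ∖ U ∈ τ):
  U = ∅, X ∖ U = {ζ, η, θ, ι, κ, λ} — both open, so U is clopen.
  U = {ζ, η, θ, ι, κ, λ}, X ∖ U = ∅ — both open, so U is clopen.
Only trivial clopens (∅ and X) exist, so (X, τ) is connected.
Compute connected components by grouping points that agree on all clopens:
  component: {ζ, η, θ, ι, κ, λ}


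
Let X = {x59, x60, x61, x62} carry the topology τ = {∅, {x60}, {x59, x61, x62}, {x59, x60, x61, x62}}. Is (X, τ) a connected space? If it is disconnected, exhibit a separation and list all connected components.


(X, τ) is disconnected; components = [{x60}, {x59, x61, x62}].

Find clopen sets (U ∈ τ with X ∖ U ∈ τ):
  U = ∅, X ∖ U = {x59, x60, x61, x62} — both open, so U is clopen.
  U = {x60}, X ∖ U = {x59, x61, x62} — both open, so U is clopen.
  U = {x59, x61, x62}, X ∖ U = {x60} — both open, so U is clopen.
  U = {x59, x60, x61, x62}, X ∖ U = ∅ — both open, so U is clopen.
Nontrivial clopen(s) exist: e.g. {x60}. So (X, τ) is disconnected.
Compute connected components by grouping points that agree on all clopens:
  component: {x60}
  component: {x59, x61, x62}


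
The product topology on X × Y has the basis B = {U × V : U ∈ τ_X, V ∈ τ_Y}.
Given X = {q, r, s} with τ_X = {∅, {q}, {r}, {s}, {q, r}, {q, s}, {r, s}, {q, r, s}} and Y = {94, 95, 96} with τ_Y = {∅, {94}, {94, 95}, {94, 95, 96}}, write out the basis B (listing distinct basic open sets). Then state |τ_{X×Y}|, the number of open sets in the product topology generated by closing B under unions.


Basis B = {∅ × ∅, {q} × {94}, {r} × {94}, {s} × {94}, {q} × {94, 95}, {q, r} × {94}, {q, s} × {94}, {r} × {94, 95}, {r, s} × {94}, {s} × {94, 95}, {q} × {94, 95, 96}, {q, r, s} × {94}, {r} × {94, 95, 96}, {s} × {94, 95, 96}, {q, r} × {94, 95}, {q, s} × {94, 95}, {r, s} × {94, 95}, {q, r} × {94, 95, 96}, {q, s} × {94, 95, 96}, {q, r, s} × {94, 95}, {r, s} × {94, 95, 96}, {q, r, s} × {94, 95, 96}}; |τ_{X×Y}| = 64.

Enumerate products U × V with U ∈ τ_X, V ∈ τ_Y (deduplicated):
  ∅ × ∅ = {} (∅)
  {q} × {94} = {(q,94)}
  {r} × {94} = {(r,94)}
  {s} × {94} = {(s,94)}
  {q} × {94, 95} = {(q,94), (q,95)}
  {q, r} × {94} = {(q,94), (r,94)}
  {q, s} × {94} = {(q,94), (s,94)}
  {r} × {94, 95} = {(r,94), (r,95)}
  {r, s} × {94} = {(r,94), (s,94)}
  {s} × {94, 95} = {(s,94), (s,95)}
  {q} × {94, 95, 96} = {(q,94), (q,95), (q,96)}
  {q, r, s} × {94} = {(q,94), (r,94), (s,94)}
  {r} × {94, 95, 96} = {(r,94), (r,95), (r,96)}
  {s} × {94, 95, 96} = {(s,94), (s,95), (s,96)}
  {q, r} × {94, 95} = {(q,94), (q,95), (r,94), (r,95)}
  {q, s} × {94, 95} = {(q,94), (q,95), (s,94), (s,95)}
  {r, s} × {94, 95} = {(r,94), (r,95), (s,94), (s,95)}
  {q, r} × {94, 95, 96} = {(q,94), (q,95), (q,96), (r,94), (r,95), (r,96)}
  {q, s} × {94, 95, 96} = {(q,94), (q,95), (q,96), (s,94), (s,95), (s,96)}
  {q, r, s} × {94, 95} = {(q,94), (q,95), (r,94), (r,95), (s,94), (s,95)}
  {r, s} × {94, 95, 96} = {(r,94), (r,95), (r,96), (s,94), (s,95), (s,96)}
  {q, r, s} × {94, 95, 96} = {(q,94), (q,95), (q,96), (r,94), (r,95), (r,96), (s,94), (s,95), (s,96)}
These 22 distinct sets form the basis B.
Close under arbitrary unions to get τ_{X×Y}; counting gives |τ_{X×Y}| = 64.


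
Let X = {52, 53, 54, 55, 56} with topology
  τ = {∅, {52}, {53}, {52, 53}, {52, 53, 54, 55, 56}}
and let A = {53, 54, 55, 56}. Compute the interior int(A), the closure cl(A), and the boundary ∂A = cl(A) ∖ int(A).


int(A) = {53}, cl(A) = {53, 54, 55, 56}, ∂A = {54, 55, 56}.

Closed sets in (X, τ) are complements of opens:
  closed(X, τ) = {∅, {54, 55, 56}, {52, 54, 55, 56}, {53, 54, 55, 56}, {52, 53, 54, 55, 56}}.
int(A) = ⋃ {U ∈ τ : U ⊆ A}. Opens contained in A: ∅, {53}.
Taking the union of these: int(A) = {53}.
cl(A) = ⋂ {C closed : A ⊆ C}. Closed sets containing A: {53, 54, 55, 56}, {52, 53, 54, 55, 56}.
Intersecting these: cl(A) = {53, 54, 55, 56}.
∂A = cl(A) ∖ int(A) = {53, 54, 55, 56} ∖ {53} = {54, 55, 56}.


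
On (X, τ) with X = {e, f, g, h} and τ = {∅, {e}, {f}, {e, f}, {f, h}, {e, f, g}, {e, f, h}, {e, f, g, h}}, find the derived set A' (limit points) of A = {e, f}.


A' = {g, h}

For each x ∈ X, list the open sets U ∈ τ with x ∈ U, then check whether U ∩ (A ∖ {x}) ≠ ∅ for every such U.
  x = e: open {e} ∋ x has {e} ∩ (A ∖ {e}) = ∅, so x is NOT a limit point.
  x = f: open {f} ∋ x has {f} ∩ (A ∖ {f}) = ∅, so x is NOT a limit point.
  x = g: opens ∋ x are {e, f, g}, {e, f, g, h}; each meets A ∖ {g}, so x IS a limit point.
  x = h: opens ∋ x are {f, h}, {e, f, h}, {e, f, g, h}; each meets A ∖ {h}, so x IS a limit point.
Collecting: A' = {g, h}.


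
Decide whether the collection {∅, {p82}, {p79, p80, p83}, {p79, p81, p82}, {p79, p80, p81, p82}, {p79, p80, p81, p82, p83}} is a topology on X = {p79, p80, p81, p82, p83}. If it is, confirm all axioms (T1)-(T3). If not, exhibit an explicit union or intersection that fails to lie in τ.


τ is NOT a topology on X.

Axiom (T1): ∅ ∈ τ? Yes; X ∈ τ? Yes.
Axiom (T2/T3): check pairwise unions and intersections of members of τ.
Counterexample for (T2): {p82} ∪ {p79, p80, p83} = {p79, p80, p82, p83} ∉ τ. Therefore τ is NOT a topology.


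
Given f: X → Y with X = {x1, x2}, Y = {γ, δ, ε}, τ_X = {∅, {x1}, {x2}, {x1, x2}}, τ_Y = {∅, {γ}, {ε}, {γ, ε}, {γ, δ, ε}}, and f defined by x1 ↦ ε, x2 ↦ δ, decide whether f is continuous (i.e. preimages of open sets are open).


f IS continuous.

Compute f^{-1}(U) for each U ∈ τ_Y:
  U = ∅: f^{-1}(U) = ∅ ∈ τ_X ✓.
  U = {γ}: f^{-1}(U) = ∅ ∈ τ_X ✓.
  U = {ε}: f^{-1}(U) = {x1} ∈ τ_X ✓.
  U = {γ, ε}: f^{-1}(U) = {x1} ∈ τ_X ✓.
  U = {γ, δ, ε}: f^{-1}(U) = {x1, x2} ∈ τ_X ✓.
Every preimage lies in τ_X, so f IS continuous.


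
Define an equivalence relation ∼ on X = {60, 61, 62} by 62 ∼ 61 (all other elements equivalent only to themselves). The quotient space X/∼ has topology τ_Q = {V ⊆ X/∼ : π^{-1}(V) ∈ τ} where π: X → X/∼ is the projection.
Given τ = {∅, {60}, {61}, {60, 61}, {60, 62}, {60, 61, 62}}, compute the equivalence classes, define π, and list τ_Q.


X/∼ = {[60], [61=62]}; |τ_Q| = 3.

Equivalence classes: [60], [61=62].
Quotient map π: X → X/∼ sends 60 ↦ [60], 61 ↦ [61=62], 62 ↦ [61=62].
For each subset V ⊆ X/∼, compute π^{-1}(V) ⊆ X and check whether π^{-1}(V) ∈ τ. V is open in τ_Q iff π^{-1}(V) ∈ τ.
  V = {}: π^{-1}(V) = ∅ ∈ τ ✓.
  V = {[60]}: π^{-1}(V) = {60} ∈ τ ✓.
  V = {[61=62]}: π^{-1}(V) = {61, 62} ∉ τ ✗.
  V = {[60], [61=62]}: π^{-1}(V) = {60, 61, 62} ∈ τ ✓.
Open sets in the quotient: τ_Q = {{}, {[60]}, {[60], [61=62]}} (3 elements).


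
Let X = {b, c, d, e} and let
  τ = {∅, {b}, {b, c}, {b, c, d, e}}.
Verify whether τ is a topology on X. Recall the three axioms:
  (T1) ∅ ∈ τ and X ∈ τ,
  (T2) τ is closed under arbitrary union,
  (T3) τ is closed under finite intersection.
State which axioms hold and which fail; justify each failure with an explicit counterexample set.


τ IS a topology on X.

Axiom (T1): ∅ ∈ τ? Yes; X ∈ τ? Yes.
Axiom (T2/T3): check pairwise unions and intersections of members of τ.
All pairwise intersections and unions checked — each lies in τ. Therefore τ satisfies (T1), (T2), (T3): it IS a topology on X.


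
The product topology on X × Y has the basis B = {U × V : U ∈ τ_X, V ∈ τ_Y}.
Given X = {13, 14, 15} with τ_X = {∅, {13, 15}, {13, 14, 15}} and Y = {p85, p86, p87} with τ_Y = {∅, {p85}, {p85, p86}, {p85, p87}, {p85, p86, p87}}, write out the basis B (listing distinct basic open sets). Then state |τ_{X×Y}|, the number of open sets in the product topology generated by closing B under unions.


Basis B = {∅ × ∅, {13, 15} × {p85}, {13, 14, 15} × {p85}, {13, 15} × {p85, p86}, {13, 15} × {p85, p87}, {13, 15} × {p85, p86, p87}, {13, 14, 15} × {p85, p86}, {13, 14, 15} × {p85, p87}, {13, 14, 15} × {p85, p86, p87}}; |τ_{X×Y}| = 14.

Enumerate products U × V with U ∈ τ_X, V ∈ τ_Y (deduplicated):
  ∅ × ∅ = {} (∅)
  {13, 15} × {p85} = {(13,p85), (15,p85)}
  {13, 14, 15} × {p85} = {(13,p85), (14,p85), (15,p85)}
  {13, 15} × {p85, p86} = {(13,p85), (13,p86), (15,p85), (15,p86)}
  {13, 15} × {p85, p87} = {(13,p85), (13,p87), (15,p85), (15,p87)}
  {13, 15} × {p85, p86, p87} = {(13,p85), (13,p86), (13,p87), (15,p85), (15,p86), (15,p87)}
  {13, 14, 15} × {p85, p86} = {(13,p85), (13,p86), (14,p85), (14,p86), (15,p85), (15,p86)}
  {13, 14, 15} × {p85, p87} = {(13,p85), (13,p87), (14,p85), (14,p87), (15,p85), (15,p87)}
  {13, 14, 15} × {p85, p86, p87} = {(13,p85), (13,p86), (13,p87), (14,p85), (14,p86), (14,p87), (15,p85), (15,p86), (15,p87)}
These 9 distinct sets form the basis B.
Close under arbitrary unions to get τ_{X×Y}; counting gives |τ_{X×Y}| = 14.


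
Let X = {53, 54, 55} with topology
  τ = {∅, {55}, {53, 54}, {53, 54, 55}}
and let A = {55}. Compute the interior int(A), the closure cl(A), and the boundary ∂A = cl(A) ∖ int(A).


int(A) = {55}, cl(A) = {55}, ∂A = ∅.

Closed sets in (X, τ) are complements of opens:
  closed(X, τ) = {∅, {55}, {53, 54}, {53, 54, 55}}.
int(A) = ⋃ {U ∈ τ : U ⊆ A}. Opens contained in A: ∅, {55}.
Taking the union of these: int(A) = {55}.
cl(A) = ⋂ {C closed : A ⊆ C}. Closed sets containing A: {55}, {53, 54, 55}.
Intersecting these: cl(A) = {55}.
∂A = cl(A) ∖ int(A) = {55} ∖ {55} = ∅.


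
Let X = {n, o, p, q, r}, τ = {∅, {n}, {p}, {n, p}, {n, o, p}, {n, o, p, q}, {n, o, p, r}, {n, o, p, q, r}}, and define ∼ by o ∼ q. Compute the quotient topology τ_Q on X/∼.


X/∼ = {[n], [o=q], [p], [r]}; |τ_Q| = 6.

Equivalence classes: [n], [o=q], [p], [r].
Quotient map π: X → X/∼ sends n ↦ [n], o ↦ [o=q], p ↦ [p], q ↦ [o=q], r ↦ [r].
For each subset V ⊆ X/∼, compute π^{-1}(V) ⊆ X and check whether π^{-1}(V) ∈ τ. V is open in τ_Q iff π^{-1}(V) ∈ τ.
  V = {}: π^{-1}(V) = ∅ ∈ τ ✓.
  V = {[n]}: π^{-1}(V) = {n} ∈ τ ✓.
  V = {[o=q]}: π^{-1}(V) = {o, q} ∉ τ ✗.
  V = {[n], [o=q]}: π^{-1}(V) = {n, o, q} ∉ τ ✗.
  V = {[p]}: π^{-1}(V) = {p} ∈ τ ✓.
  V = {[n], [p]}: π^{-1}(V) = {n, p} ∈ τ ✓.
  V = {[o=q], [p]}: π^{-1}(V) = {o, p, q} ∉ τ ✗.
  V = {[n], [o=q], [p]}: π^{-1}(V) = {n, o, p, q} ∈ τ ✓.
  V = {[r]}: π^{-1}(V) = {r} ∉ τ ✗.
  V = {[n], [r]}: π^{-1}(V) = {n, r} ∉ τ ✗.
  V = {[o=q], [r]}: π^{-1}(V) = {o, q, r} ∉ τ ✗.
  V = {[n], [o=q], [r]}: π^{-1}(V) = {n, o, q, r} ∉ τ ✗.
  V = {[p], [r]}: π^{-1}(V) = {p, r} ∉ τ ✗.
  V = {[n], [p], [r]}: π^{-1}(V) = {n, p, r} ∉ τ ✗.
  V = {[o=q], [p], [r]}: π^{-1}(V) = {o, p, q, r} ∉ τ ✗.
  V = {[n], [o=q], [p], [r]}: π^{-1}(V) = {n, o, p, q, r} ∈ τ ✓.
Open sets in the quotient: τ_Q = {{}, {[n]}, {[p]}, {[n], [p]}, {[n], [o=q], [p]}, {[n], [o=q], [p], [r]}} (6 elements).


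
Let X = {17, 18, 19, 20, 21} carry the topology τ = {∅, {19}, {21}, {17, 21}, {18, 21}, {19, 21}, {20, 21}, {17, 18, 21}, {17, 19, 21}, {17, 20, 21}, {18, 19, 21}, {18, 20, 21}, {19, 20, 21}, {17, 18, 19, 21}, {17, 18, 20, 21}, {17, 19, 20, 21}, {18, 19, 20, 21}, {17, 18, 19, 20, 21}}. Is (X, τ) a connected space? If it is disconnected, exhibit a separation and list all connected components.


(X, τ) is disconnected; components = [{19}, {17, 18, 20, 21}].

Find clopen sets (U ∈ τ with X ∖ U ∈ τ):
  U = ∅, X ∖ U = {17, 18, 19, 20, 21} — both open, so U is clopen.
  U = {19}, X ∖ U = {17, 18, 20, 21} — both open, so U is clopen.
  U = {17, 18, 20, 21}, X ∖ U = {19} — both open, so U is clopen.
  U = {17, 18, 19, 20, 21}, X ∖ U = ∅ — both open, so U is clopen.
Nontrivial clopen(s) exist: e.g. {19}. So (X, τ) is disconnected.
Compute connected components by grouping points that agree on all clopens:
  component: {19}
  component: {17, 18, 20, 21}


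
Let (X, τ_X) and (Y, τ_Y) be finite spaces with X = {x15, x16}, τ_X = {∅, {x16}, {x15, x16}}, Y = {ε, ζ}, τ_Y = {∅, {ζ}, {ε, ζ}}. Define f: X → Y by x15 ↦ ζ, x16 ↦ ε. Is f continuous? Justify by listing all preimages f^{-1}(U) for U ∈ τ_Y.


f is NOT continuous.

Compute f^{-1}(U) for each U ∈ τ_Y:
  U = ∅: f^{-1}(U) = ∅ ∈ τ_X ✓.
  U = {ζ}: f^{-1}(U) = {x15} ∉ τ_X ✗.
  U = {ε, ζ}: f^{-1}(U) = {x15, x16} ∈ τ_X ✓.
Found U = {ζ} with f^{-1}(U) = {x15} not in τ_X. Therefore f is NOT continuous.


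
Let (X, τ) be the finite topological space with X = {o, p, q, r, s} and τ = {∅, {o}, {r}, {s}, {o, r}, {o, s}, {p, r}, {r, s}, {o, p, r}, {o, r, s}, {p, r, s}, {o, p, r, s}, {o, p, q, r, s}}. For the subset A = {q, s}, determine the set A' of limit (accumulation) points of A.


A' = {q}

For each x ∈ X, list the open sets U ∈ τ with x ∈ U, then check whether U ∩ (A ∖ {x}) ≠ ∅ for every such U.
  x = o: open {o} ∋ x has {o} ∩ (A ∖ {o}) = ∅, so x is NOT a limit point.
  x = p: open {p, r} ∋ x has {p, r} ∩ (A ∖ {p}) = ∅, so x is NOT a limit point.
  x = q: opens ∋ x are {o, p, q, r, s}; each meets A ∖ {q}, so x IS a limit point.
  x = r: open {r} ∋ x has {r} ∩ (A ∖ {r}) = ∅, so x is NOT a limit point.
  x = s: open {s} ∋ x has {s} ∩ (A ∖ {s}) = ∅, so x is NOT a limit point.
Collecting: A' = {q}.


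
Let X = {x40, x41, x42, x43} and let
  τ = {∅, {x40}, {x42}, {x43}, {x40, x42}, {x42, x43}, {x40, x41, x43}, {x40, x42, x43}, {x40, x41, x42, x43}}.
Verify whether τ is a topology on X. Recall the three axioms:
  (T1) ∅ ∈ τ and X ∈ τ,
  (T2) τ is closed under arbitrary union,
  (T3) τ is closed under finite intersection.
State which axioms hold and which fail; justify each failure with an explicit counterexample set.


τ is NOT a topology on X.

Axiom (T1): ∅ ∈ τ? Yes; X ∈ τ? Yes.
Axiom (T2/T3): check pairwise unions and intersections of members of τ.
Counterexample for (T2): {x40} ∪ {x43} = {x40, x43} ∉ τ. Therefore τ is NOT a topology.
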